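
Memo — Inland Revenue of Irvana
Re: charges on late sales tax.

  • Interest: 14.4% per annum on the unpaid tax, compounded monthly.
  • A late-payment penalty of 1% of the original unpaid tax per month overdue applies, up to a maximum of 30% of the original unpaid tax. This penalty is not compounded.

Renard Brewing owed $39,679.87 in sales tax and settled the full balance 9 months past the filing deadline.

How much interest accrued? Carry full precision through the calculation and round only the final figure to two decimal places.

$4,496.99

Interest (14.4%/yr ÷ 12 = 1.2%/month): $39,679.87 × ((1 + 0.012)^9 − 1) = $4,496.9909…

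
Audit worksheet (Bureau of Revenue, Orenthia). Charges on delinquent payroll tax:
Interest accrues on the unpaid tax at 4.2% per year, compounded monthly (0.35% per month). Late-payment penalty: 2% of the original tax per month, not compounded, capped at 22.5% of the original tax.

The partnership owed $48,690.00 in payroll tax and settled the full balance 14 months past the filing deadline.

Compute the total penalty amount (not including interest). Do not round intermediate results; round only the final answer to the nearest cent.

Penalty (uncapped): 14 × 2% × $48,690.00 = $13,633.20; cap = 22.5% × $48,690.00 = $10,955.25 → penalty = $10,955.25

$10,955.25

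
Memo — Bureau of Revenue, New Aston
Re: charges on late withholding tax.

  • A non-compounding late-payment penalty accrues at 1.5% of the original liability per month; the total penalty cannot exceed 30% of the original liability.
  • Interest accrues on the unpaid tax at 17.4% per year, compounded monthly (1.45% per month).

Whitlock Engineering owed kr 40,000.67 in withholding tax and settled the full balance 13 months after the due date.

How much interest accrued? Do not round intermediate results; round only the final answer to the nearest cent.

Interest: kr 40,000.67 × ((1 + 0.0145)^13 − 1) = kr 40,000.67 × 0.2058039… = kr 8,232.2921…

kr 8,232.29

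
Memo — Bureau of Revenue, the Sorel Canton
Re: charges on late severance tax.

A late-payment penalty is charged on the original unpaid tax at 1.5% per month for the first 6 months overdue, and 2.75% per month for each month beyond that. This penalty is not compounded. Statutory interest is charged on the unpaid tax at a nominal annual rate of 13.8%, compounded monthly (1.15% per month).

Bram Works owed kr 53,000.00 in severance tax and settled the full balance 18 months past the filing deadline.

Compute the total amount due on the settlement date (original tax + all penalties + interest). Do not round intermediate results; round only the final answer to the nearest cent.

Penalty, months 1–6: 6 × 1.5% × kr 53,000.00 = kr 4,770.00
Penalty, months 7–18: 12 × 2.75% × kr 53,000.00 = kr 17,490.00
Interest: kr 53,000.00 × ((1 + 0.0115)^18 − 1) = kr 53,000.00 × 0.2285306… = kr 12,112.1202…
Total = kr 53,000.00 + kr 22,260.0000 + kr 12,112.1202… = kr 87,372.12

kr 87,372.12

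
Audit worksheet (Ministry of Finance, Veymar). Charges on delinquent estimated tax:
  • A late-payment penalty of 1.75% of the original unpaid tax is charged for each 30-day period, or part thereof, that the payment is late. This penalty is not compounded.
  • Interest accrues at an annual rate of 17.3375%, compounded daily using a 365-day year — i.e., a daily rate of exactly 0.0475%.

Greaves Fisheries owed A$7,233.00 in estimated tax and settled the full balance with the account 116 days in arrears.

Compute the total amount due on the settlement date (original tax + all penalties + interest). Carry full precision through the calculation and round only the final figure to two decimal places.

Penalty periods: ⌈116/30⌉ = 4; penalty = 4 × 1.75% × A$7,233.00 = A$506.31
Interest: A$7,233.00 × ((1 + 0.000475)^116 − 1) = A$7,233.00 × 0.05663245… = A$409.6225…
Total = A$7,233.00 + A$506.3100 + A$409.6225… = A$8,148.93

A$8,148.93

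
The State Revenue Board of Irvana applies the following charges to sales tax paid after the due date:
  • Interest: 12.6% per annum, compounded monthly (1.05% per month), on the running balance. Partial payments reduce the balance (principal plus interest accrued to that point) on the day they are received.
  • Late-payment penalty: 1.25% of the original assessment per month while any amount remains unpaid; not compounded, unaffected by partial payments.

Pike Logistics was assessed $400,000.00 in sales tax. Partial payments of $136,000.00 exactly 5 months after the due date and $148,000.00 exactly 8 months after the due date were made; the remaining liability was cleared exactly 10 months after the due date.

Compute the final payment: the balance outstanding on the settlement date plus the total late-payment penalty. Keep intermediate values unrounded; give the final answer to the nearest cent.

Balance at month 5: $400,000.0000 × (1 + 0.0105)^5 = $421,445.6549…
After $136,000.00 payment: $421,445.6549… − $136,000.00 = $285,445.6549…
Balance at month 8: $285,445.6549… × (1 + 0.0105)^3 = $294,531.9346…
After $148,000.00 payment: $294,531.9346… − $148,000.00 = $146,531.9346…
Balance at month 10: $146,531.9346… × (1 + 0.0105)^2 = $149,625.2604…
Penalty: 10 × 1.25% × $400,000.00 = $50,000.00
Final settlement = outstanding balance + penalty = $149,625.2604… + $50,000.00 = $199,625.26

$199,625.26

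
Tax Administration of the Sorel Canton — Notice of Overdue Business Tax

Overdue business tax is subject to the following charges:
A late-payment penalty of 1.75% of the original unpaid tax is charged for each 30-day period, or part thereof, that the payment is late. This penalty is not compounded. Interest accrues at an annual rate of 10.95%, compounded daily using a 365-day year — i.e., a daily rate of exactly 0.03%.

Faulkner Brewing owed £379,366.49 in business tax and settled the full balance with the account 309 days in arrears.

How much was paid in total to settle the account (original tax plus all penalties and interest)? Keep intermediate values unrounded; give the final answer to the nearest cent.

Penalty periods: ⌈309/30⌉ = 11; penalty = 11 × 1.75% × £379,366.49 = £73,028.05…
Interest: £379,366.49 × ((1 + 0.0003)^309 − 1) = £379,366.49 × 0.09711729… = £36,843.0468…
Total = £379,366.49 + £73,028.0493… + £36,843.0468… = £489,237.59

£489,237.59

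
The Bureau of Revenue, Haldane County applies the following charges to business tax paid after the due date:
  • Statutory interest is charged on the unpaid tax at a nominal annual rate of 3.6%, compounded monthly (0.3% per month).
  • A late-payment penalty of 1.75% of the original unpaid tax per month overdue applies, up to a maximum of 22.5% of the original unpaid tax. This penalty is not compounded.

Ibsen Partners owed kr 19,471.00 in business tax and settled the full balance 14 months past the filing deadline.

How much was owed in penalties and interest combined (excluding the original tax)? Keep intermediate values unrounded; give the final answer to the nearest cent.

Penalty (uncapped): 14 × 1.75% × kr 19,471.00 = kr 4,770.40…; cap = 22.5% × kr 19,471.00 = kr 4,380.98… → penalty = kr 4,380.98…
Interest: kr 19,471.00 × ((1 + 0.003)^14 − 1) = kr 19,471.00 × 0.0428289… = kr 833.9217…
Penalties + interest = kr 4,380.9750 + kr 833.9217… = kr 5,214.90

kr 5,214.90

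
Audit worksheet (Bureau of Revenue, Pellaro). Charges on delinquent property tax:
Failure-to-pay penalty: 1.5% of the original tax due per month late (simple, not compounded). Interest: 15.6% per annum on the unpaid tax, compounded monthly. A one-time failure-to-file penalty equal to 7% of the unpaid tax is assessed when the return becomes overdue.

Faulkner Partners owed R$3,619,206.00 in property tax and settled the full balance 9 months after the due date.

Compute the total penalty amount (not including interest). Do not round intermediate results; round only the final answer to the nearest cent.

R$741,937.23

Failure-to-file penalty: 7% × R$3,619,206.00 = R$253,344.42
Failure-to-pay penalty = 1.5% × R$3,619,206.00 × 9 mo = R$488,592.81
Total penalty = R$253,344.42 + R$488,592.81 = R$741,937.23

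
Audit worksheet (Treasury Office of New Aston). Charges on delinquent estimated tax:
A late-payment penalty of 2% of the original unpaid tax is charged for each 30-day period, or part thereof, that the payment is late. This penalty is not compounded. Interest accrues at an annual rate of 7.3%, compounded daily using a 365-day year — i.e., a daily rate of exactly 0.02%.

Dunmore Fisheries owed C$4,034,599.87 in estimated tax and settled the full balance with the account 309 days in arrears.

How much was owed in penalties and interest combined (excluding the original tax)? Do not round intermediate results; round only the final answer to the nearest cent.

C$1,144,789.47

Penalty periods: ⌈309/30⌉ = 11; penalty = 11 × 2% × C$4,034,599.87 = C$887,611.97…
Interest: C$4,034,599.87 × ((1 + 0.0002)^309 − 1) = C$4,034,599.87 × 0.06374300… = C$257,177.5014…
Penalties + interest = C$887,611.9714 + C$257,177.5014… = C$1,144,789.47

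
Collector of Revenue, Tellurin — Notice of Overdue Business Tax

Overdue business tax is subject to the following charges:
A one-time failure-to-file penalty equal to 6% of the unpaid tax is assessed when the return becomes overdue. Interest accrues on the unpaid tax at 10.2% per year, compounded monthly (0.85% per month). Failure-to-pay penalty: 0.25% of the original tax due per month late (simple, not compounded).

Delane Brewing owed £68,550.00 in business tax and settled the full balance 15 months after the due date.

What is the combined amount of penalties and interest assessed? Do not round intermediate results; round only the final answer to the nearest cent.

Failure-to-file penalty: 6% × £68,550.00 = £4,113.00
Failure-to-pay penalty: 15 × 0.25% × £68,550.00 = £2,570.63…
Interest: £68,550.00 × ((1 + 0.0085)^15 − 1) = £68,550.00 × 0.1353729… = £9,279.8149…
Penalties + interest = £6,683.6250 + £9,279.8149… = £15,963.44

£15,963.44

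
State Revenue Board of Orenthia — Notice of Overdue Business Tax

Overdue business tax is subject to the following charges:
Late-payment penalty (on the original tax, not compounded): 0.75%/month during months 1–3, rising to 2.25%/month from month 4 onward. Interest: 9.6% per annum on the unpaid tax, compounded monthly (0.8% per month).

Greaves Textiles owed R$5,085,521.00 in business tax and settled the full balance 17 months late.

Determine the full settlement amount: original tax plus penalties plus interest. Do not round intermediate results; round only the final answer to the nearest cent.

R$7,539,600.77

Penalty, months 1–3: 3 × 0.75% × R$5,085,521.00 = R$114,424.22…
Penalty, months 4–17: 14 × 2.25% × R$5,085,521.00 = R$1,601,939.12…
Interest: R$5,085,521.00 × ((1 + 0.008)^17 − 1) = R$5,085,521.00 × 0.1450621… = R$737,716.4298…
Total = R$5,085,521.00 + R$1,716,363.3375 + R$737,716.4298… = R$7,539,600.77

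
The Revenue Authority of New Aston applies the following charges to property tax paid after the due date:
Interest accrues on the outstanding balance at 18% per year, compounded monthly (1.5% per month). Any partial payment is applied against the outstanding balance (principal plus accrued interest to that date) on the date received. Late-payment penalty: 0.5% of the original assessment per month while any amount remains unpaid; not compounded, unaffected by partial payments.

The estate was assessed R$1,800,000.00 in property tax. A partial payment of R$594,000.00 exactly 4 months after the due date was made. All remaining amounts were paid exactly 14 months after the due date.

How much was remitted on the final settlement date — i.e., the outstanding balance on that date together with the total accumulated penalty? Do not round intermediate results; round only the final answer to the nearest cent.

R$1,653,799.07

Balance at month 4: R$1,800,000.0000 × (1 + 0.015)^4 = R$1,910,454.3911…
After R$594,000.00 payment: R$1,910,454.3911… − R$594,000.00 = R$1,316,454.3911…
Balance at month 14: R$1,316,454.3911… × (1 + 0.015)^10 = R$1,527,799.0652…
Penalty: 14 × 0.5% × R$1,800,000.00 = R$126,000.00
Final settlement = outstanding balance + penalty = R$1,527,799.0652… + R$126,000.00 = R$1,653,799.07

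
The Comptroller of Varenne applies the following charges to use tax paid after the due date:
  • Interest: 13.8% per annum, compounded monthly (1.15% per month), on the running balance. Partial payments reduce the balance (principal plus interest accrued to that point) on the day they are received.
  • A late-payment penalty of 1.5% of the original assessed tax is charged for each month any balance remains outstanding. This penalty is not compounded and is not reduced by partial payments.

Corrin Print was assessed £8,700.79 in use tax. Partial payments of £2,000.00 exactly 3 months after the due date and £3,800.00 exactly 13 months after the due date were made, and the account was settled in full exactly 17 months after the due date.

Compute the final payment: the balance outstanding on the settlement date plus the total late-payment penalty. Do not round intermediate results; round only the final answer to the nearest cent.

Balance at month 3: £8,700.7900 × (1 + 0.0115)^3 = £9,004.4325…
After £2,000.00 payment: £9,004.4325… − £2,000.00 = £7,004.4325…
Balance at month 13: £7,004.4325… × (1 + 0.0115)^10 = £7,852.9318…
After £3,800.00 payment: £7,852.9318… − £3,800.00 = £4,052.9318…
Balance at month 17: £4,052.9318… × (1 + 0.0115)^4 = £4,242.6074…
Penalty: 17 × 1.5% × £8,700.79 = £2,218.70…
Final settlement = outstanding balance + penalty = £4,242.6074… + £2,218.70… = £6,461.31

£6,461.31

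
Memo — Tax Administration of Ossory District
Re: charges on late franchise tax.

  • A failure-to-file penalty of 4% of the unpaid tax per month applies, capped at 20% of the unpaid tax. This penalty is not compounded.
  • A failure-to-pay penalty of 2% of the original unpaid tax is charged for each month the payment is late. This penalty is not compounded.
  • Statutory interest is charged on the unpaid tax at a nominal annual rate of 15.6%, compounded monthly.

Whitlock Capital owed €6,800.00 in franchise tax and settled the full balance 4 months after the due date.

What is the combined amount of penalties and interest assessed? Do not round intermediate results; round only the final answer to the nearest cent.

Failure-to-file: 4 × 4% × €6,800.00 = €1,088.00 (under the 20% cap)
Failure-to-pay penalty = 2% × €6,800.00 × 4 mo = €544.00
Interest (15.6%/yr ÷ 12 = 1.3%/month): €6,800.00 × ((1 + 0.013)^4 − 1) = €360.5552…
Penalties + interest = €1,632.0000 + €360.5552… = €1,992.56

€1,992.56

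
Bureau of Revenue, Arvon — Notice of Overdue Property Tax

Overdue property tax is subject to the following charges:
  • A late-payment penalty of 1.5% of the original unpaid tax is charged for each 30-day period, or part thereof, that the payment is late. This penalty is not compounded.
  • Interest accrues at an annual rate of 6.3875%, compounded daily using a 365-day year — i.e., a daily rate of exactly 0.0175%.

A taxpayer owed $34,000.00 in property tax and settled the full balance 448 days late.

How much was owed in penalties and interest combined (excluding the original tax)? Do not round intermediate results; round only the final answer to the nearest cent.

Penalty periods: ⌈448/30⌉ = 15; penalty = 15 × 1.5% × $34,000.00 = $7,650.00
Interest: $34,000.00 × ((1 + 0.000175)^448 − 1) = $34,000.00 × 0.08154778… = $2,772.6244…
Penalties + interest = $7,650.0000 + $2,772.6244… = $10,422.62

$10,422.62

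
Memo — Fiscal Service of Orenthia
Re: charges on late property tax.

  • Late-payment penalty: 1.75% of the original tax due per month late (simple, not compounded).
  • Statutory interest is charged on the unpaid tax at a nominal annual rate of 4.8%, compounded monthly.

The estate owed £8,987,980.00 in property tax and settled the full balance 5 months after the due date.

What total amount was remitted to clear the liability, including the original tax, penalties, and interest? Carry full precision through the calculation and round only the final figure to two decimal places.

Late-payment penalty = 1.75% × £8,987,980.00 × 5 mo = £786,448.25
Interest (4.8%/yr ÷ 12 = 0.4%/month): £8,987,980.00 × ((1 + 0.004)^5 − 1) = £181,203.4406…
Total = £8,987,980.00 + £786,448.2500 + £181,203.4406… = £9,955,631.69

£9,955,631.69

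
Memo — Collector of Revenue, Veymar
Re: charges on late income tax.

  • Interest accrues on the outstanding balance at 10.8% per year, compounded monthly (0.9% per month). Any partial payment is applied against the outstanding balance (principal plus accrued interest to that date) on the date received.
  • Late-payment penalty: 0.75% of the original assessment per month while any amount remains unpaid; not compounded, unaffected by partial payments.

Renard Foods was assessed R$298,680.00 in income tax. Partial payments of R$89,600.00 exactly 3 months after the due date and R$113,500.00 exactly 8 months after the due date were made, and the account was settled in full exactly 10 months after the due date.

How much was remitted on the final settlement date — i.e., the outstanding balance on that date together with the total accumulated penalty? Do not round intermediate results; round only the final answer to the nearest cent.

Balance at month 3: R$298,680.0000 × (1 + 0.009)^3 = R$306,817.1570…
After R$89,600.00 payment: R$306,817.1570… − R$89,600.00 = R$217,217.1570…
Balance at month 8: R$217,217.1570… × (1 + 0.009)^5 = R$227,169.4656…
After R$113,500.00 payment: R$227,169.4656… − R$113,500.00 = R$113,669.4656…
Balance at month 10: R$113,669.4656… × (1 + 0.009)^2 = R$115,724.7232…
Penalty: 10 × 0.75% × R$298,680.00 = R$22,401.00
Final settlement = outstanding balance + penalty = R$115,724.7232… + R$22,401.00 = R$138,125.72

R$138,125.72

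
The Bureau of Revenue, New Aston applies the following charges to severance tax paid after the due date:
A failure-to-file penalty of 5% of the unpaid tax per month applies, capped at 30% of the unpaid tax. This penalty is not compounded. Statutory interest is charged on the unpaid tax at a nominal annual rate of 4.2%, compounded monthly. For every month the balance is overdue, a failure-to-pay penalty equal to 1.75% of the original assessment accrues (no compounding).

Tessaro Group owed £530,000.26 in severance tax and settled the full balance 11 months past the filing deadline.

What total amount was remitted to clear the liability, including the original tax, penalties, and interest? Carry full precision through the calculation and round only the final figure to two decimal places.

£811,791.26

Failure-to-file: 11 × 5% × £530,000.26 = £291,500.14…, capped at 30% × £530,000.26 = £159,000.08…
Failure-to-pay penalty: 11 × 1.75% × £530,000.26 = £102,025.05…
Interest (4.2%/yr ÷ 12 = 0.35%/month): £530,000.26 × ((1 + 0.0035)^11 − 1) = £20,765.8735…
Total = £530,000.26 + £261,025.1281… + £20,765.8735… = £811,791.26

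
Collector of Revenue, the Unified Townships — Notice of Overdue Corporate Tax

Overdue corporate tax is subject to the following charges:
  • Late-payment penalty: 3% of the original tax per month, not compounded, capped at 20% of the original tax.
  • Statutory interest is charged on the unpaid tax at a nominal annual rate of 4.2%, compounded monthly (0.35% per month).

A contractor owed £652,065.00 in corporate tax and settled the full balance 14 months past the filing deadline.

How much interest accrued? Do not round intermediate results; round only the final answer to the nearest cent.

Interest: £652,065.00 × ((1 + 0.0035)^14 − 1) = £652,065.00 × 0.0501305… = £32,688.3495…

£32,688.35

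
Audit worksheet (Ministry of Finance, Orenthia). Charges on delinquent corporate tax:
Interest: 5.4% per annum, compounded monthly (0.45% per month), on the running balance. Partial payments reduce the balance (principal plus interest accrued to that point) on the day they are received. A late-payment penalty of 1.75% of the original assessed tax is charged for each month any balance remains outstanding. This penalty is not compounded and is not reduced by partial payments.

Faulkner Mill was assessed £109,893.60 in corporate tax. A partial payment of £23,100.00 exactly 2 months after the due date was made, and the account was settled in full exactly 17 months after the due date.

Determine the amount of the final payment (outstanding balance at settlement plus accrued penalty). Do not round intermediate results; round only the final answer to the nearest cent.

Balance at month 2: £109,893.6000 × (1 + 0.0045)^2 = £110,884.8677…
After £23,100.00 payment: £110,884.8677… − £23,100.00 = £87,784.8677…
Balance at month 17: £87,784.8677… × (1 + 0.0045)^15 = £93,900.6882…
Penalty: 17 × 1.75% × £109,893.60 = £32,693.35…
Final settlement = outstanding balance + penalty = £93,900.6882… + £32,693.35… = £126,594.03

£126,594.03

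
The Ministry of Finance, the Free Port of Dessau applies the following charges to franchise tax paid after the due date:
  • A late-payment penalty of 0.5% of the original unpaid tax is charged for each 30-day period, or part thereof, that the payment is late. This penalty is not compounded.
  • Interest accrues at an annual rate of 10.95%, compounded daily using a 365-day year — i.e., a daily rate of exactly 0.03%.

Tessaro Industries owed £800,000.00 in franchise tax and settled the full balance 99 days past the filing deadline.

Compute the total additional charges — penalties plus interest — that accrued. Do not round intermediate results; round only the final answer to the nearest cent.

£40,112.68

Penalty periods: ⌈99/30⌉ = 4; penalty = 4 × 0.5% × £800,000.00 = £16,000.00
Interest: £800,000.00 × ((1 + 0.0003)^99 − 1) = £800,000.00 × 0.03014086… = £24,112.6845…
Penalties + interest = £16,000.0000 + £24,112.6845… = £40,112.68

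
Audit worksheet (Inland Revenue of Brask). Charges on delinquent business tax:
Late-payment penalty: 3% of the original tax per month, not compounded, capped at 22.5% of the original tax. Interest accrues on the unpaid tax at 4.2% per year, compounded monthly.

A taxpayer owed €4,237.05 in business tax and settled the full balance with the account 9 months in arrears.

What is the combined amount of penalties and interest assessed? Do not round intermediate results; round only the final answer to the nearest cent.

Penalty (uncapped): 9 × 3% × €4,237.05 = €1,144.00…; cap = 22.5% × €4,237.05 = €953.34… → penalty = €953.34…
Interest (4.2%/yr ÷ 12 = 0.35%/month): €4,237.05 × ((1 + 0.0035)^9 − 1) = €135.3510…
Penalties + interest = €953.3363… + €135.3510… = €1,088.69

€1,088.69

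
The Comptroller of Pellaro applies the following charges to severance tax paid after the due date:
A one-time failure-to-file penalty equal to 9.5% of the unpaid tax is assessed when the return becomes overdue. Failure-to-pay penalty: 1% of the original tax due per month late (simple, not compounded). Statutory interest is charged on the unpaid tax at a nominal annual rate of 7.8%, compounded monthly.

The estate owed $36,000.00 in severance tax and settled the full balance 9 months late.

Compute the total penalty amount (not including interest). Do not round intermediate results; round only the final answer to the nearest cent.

Failure-to-file penalty: 9.5% × $36,000.00 = $3,420.00
Failure-to-pay penalty: 9 × 1% × $36,000.00 = $3,240.00
Total penalty = $3,420.00 + $3,240.00 = $6,660.00

$6,660.00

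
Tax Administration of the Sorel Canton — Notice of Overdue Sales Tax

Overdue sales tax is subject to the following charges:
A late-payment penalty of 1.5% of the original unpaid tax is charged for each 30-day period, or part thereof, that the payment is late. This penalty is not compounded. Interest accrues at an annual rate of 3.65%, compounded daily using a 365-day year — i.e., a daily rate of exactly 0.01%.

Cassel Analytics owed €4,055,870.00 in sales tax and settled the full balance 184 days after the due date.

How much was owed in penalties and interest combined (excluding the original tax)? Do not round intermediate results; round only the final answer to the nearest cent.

Penalty periods: ⌈184/30⌉ = 7; penalty = 7 × 1.5% × €4,055,870.00 = €425,866.35
Interest: €4,055,870.00 × ((1 + 0.0001)^184 − 1) = €4,055,870.00 × 0.01856939… = €75,315.0157…
Penalties + interest = €425,866.3500 + €75,315.0157… = €501,181.37

€501,181.37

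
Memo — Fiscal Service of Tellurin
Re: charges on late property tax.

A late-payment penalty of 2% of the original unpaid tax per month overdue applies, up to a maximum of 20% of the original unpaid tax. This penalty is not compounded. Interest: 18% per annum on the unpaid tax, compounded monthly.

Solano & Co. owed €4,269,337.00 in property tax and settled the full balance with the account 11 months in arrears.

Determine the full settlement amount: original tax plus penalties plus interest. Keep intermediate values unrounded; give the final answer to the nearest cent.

Penalty (uncapped): 11 × 2% × €4,269,337.00 = €939,254.14; cap = 20% × €4,269,337.00 = €853,867.40 → penalty = €853,867.40
Interest (18%/yr ÷ 12 = 1.5%/month): €4,269,337.00 × ((1 + 0.015)^11 − 1) = €759,723.9826…
Total = €4,269,337.00 + €853,867.4000 + €759,723.9826… = €5,882,928.38

€5,882,928.38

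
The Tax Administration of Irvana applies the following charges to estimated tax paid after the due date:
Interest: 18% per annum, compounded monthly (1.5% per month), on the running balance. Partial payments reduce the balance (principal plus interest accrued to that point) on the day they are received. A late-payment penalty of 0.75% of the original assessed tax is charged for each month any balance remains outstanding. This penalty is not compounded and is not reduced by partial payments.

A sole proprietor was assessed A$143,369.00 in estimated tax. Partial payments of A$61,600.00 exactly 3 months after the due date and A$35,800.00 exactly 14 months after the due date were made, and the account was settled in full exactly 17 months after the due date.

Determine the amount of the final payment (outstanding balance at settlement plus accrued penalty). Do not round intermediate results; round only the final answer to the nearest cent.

Balance at month 3: A$143,369.0000 × (1 + 0.015)^3 = A$149,917.8629…
After A$61,600.00 payment: A$149,917.8629… − A$61,600.00 = A$88,317.8629…
Balance at month 14: A$88,317.8629… × (1 + 0.015)^11 = A$104,033.9328…
After A$35,800.00 payment: A$104,033.9328… − A$35,800.00 = A$68,233.9328…
Balance at month 17: A$68,233.9328… × (1 + 0.015)^3 = A$71,350.7480…
Penalty: 17 × 0.75% × A$143,369.00 = A$18,279.55…
Final settlement = outstanding balance + penalty = A$71,350.7480… + A$18,279.55… = A$89,630.30

A$89,630.30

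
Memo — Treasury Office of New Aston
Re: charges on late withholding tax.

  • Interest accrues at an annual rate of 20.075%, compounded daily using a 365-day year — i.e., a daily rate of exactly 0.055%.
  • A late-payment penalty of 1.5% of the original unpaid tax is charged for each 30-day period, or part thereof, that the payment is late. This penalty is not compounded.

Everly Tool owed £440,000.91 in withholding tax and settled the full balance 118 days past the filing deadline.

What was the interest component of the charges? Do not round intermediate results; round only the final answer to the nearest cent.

£29,494.70

Interest: £440,000.91 × ((1 + 0.00055)^118 − 1) = £440,000.91 × 0.06703328… = £29,494.7028…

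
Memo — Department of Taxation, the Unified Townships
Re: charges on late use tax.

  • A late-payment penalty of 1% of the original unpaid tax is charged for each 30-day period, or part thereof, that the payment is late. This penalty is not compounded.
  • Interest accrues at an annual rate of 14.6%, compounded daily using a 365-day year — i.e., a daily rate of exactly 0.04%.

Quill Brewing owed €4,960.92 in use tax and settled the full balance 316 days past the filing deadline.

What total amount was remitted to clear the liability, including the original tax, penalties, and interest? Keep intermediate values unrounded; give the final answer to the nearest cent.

Penalty periods: ⌈316/30⌉ = 11; penalty = 11 × 1% × €4,960.92 = €545.70…
Interest: €4,960.92 × ((1 + 0.0004)^316 − 1) = €4,960.92 × 0.13470729… = €668.2721…
Total = €4,960.92 + €545.7012 + €668.2721… = €6,174.89

€6,174.89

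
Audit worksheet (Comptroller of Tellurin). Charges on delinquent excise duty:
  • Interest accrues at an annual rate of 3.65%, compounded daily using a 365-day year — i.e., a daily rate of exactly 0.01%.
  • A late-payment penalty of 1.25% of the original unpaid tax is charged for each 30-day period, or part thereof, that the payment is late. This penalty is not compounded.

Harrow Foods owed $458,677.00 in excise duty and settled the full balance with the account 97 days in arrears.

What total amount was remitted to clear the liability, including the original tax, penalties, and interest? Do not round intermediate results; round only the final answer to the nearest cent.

$486,081.44

Penalty periods: ⌈97/30⌉ = 4; penalty = 4 × 1.25% × $458,677.00 = $22,933.85
Interest: $458,677.00 × ((1 + 0.0001)^97 − 1) = $458,677.00 × 0.00974671… = $4,470.5907…
Total = $458,677.00 + $22,933.8500 + $4,470.5907… = $486,081.44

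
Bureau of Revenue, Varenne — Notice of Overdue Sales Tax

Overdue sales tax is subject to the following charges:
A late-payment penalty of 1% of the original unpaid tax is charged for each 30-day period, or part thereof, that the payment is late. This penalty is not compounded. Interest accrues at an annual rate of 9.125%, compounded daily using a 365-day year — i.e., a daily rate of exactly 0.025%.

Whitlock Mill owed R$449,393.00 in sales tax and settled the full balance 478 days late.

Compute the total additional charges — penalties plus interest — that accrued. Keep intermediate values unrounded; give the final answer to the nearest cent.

R$128,938.23

Penalty periods: ⌈478/30⌉ = 16; penalty = 16 × 1% × R$449,393.00 = R$71,902.88
Interest: R$449,393.00 × ((1 + 0.00025)^478 − 1) = R$449,393.00 × 0.12691641… = R$57,035.3478…
Penalties + interest = R$71,902.8800 + R$57,035.3478… = R$128,938.23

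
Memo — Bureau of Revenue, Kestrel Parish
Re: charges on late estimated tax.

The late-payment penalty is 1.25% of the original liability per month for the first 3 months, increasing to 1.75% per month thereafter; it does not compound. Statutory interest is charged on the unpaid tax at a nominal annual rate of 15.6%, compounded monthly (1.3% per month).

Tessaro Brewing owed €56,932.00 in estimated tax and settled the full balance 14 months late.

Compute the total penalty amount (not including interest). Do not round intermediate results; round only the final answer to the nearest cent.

€13,094.36

Penalty, months 1–3: 3 × 1.25% × €56,932.00 = €2,134.95
Penalty, months 4–14: 11 × 1.75% × €56,932.00 = €10,959.41
Total penalty = €2,134.95 + €10,959.41 = €13,094.36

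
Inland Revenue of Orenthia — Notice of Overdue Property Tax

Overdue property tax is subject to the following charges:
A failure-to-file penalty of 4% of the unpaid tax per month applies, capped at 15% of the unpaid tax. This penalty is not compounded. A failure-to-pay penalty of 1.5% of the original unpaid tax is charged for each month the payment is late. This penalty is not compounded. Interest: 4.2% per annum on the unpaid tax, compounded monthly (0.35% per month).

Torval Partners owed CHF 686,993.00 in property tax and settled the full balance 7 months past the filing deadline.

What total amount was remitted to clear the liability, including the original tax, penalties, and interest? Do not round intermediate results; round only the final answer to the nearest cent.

CHF 879,185.31

Failure-to-file: 7 × 4% × CHF 686,993.00 = CHF 192,358.04, capped at 15% × CHF 686,993.00 = CHF 103,048.95
Failure-to-pay penalty = 1.5% × CHF 686,993.00 × 7 mo = CHF 72,134.27…
Interest: CHF 686,993.00 × ((1 + 0.0035)^7 − 1) = CHF 686,993.00 × 0.0247588… = CHF 17,009.0920…
Total = CHF 686,993.00 + CHF 175,183.2150 + CHF 17,009.0920… = CHF 879,185.31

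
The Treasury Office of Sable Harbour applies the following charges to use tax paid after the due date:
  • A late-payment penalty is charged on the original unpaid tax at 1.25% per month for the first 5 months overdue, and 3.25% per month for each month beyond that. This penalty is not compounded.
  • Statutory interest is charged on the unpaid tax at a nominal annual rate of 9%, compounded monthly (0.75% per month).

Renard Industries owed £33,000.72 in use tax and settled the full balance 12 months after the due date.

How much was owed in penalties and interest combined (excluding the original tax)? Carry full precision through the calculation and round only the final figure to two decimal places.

£12,665.90

Penalty, months 1–5: 5 × 1.25% × £33,000.72 = £2,062.55…
Penalty, months 6–12: 7 × 3.25% × £33,000.72 = £7,507.66…
Interest: £33,000.72 × ((1 + 0.0075)^12 − 1) = £33,000.72 × 0.0938069… = £3,095.6952…
Penalties + interest = £9,570.2088 + £3,095.6952… = £12,665.90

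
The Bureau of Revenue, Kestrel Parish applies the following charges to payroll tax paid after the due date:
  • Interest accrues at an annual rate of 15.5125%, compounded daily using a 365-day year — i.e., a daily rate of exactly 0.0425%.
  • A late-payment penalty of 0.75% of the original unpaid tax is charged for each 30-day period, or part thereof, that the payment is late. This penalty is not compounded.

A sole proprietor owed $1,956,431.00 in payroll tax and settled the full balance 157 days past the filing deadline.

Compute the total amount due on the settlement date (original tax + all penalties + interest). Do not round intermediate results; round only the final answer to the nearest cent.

Penalty periods: ⌈157/30⌉ = 6; penalty = 6 × 0.75% × $1,956,431.00 = $88,039.40…
Interest: $1,956,431.00 × ((1 + 0.000425)^157 − 1) = $1,956,431.00 × 0.06898631… = $134,966.9541…
Total = $1,956,431.00 + $88,039.3950 + $134,966.9541… = $2,179,437.35

$2,179,437.35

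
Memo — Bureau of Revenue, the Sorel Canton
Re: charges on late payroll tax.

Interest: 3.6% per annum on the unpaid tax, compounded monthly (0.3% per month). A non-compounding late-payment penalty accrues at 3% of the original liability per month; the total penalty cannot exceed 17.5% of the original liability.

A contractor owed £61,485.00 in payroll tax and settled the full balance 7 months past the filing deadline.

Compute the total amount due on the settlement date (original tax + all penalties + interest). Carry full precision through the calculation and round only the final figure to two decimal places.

Penalty (uncapped): 7 × 3% × £61,485.00 = £12,911.85; cap = 17.5% × £61,485.00 = £10,759.88… → penalty = £10,759.88…
Interest: £61,485.00 × ((1 + 0.003)^7 − 1) = £61,485.00 × 0.0211899… = £1,302.8639…
Total = £61,485.00 + £10,759.8750 + £1,302.8639… = £73,547.74

£73,547.74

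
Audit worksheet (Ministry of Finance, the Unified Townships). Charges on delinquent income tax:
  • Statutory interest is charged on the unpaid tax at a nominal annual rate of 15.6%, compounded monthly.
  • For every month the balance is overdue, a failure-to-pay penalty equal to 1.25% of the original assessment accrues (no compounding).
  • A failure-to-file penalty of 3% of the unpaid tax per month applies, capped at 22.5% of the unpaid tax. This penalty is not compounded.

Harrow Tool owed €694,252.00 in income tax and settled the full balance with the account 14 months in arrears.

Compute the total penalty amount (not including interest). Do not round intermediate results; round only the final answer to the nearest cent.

Failure-to-file: 14 × 3% × €694,252.00 = €291,585.84, capped at 22.5% × €694,252.00 = €156,206.70
Failure-to-pay penalty = 1.25% × €694,252.00 × 14 mo = €121,494.10
Total penalty = €156,206.70 + €121,494.10 = €277,700.80

€277,700.80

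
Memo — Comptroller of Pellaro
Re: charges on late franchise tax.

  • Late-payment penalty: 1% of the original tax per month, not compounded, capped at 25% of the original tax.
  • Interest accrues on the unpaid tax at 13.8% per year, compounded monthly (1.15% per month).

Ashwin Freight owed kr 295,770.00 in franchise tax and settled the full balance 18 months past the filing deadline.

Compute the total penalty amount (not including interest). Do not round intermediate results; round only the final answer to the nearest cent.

Penalty: 18 × 1% × kr 295,770.00 = kr 53,238.60 (below the 25% cap of kr 73,942.50)

kr 53,238.60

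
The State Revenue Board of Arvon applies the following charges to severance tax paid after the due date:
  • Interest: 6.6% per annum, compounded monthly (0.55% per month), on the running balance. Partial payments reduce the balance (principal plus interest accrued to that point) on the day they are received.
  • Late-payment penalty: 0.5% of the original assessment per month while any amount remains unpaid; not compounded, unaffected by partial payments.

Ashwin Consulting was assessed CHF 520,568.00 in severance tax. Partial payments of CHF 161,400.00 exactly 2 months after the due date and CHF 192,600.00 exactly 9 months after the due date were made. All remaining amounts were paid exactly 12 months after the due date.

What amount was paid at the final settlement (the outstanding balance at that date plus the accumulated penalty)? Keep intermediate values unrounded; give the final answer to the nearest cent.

Balance at month 2: CHF 520,568.0000 × (1 + 0.0055)^2 = CHF 526,309.9952…
After CHF 161,400.00 payment: CHF 526,309.9952… − CHF 161,400.00 = CHF 364,909.9952…
Balance at month 9: CHF 364,909.9952… × (1 + 0.0055)^7 = CHF 379,192.9757…
After CHF 192,600.00 payment: CHF 379,192.9757… − CHF 192,600.00 = CHF 186,592.9757…
Balance at month 12: CHF 186,592.9757… × (1 + 0.0055)^3 = CHF 189,688.7242…
Penalty: 12 × 0.5% × CHF 520,568.00 = CHF 31,234.08
Final settlement = outstanding balance + penalty = CHF 189,688.7242… + CHF 31,234.08 = CHF 220,922.80

CHF 220,922.80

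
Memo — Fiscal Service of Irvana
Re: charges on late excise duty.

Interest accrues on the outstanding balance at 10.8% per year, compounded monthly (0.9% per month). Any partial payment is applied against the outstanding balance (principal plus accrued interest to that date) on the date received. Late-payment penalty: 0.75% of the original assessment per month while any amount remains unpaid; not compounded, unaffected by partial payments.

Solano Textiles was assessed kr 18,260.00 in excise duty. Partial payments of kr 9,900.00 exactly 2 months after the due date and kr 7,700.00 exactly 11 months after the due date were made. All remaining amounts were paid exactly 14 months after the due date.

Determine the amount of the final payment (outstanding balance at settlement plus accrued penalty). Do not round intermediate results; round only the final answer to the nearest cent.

kr 3,684.10

Balance at month 2: kr 18,260.0000 × (1 + 0.009)^2 = kr 18,590.1591…
After kr 9,900.00 payment: kr 18,590.1591… − kr 9,900.00 = kr 8,690.1591…
Balance at month 11: kr 8,690.1591… × (1 + 0.009)^9 = kr 9,419.9418…
After kr 7,700.00 payment: kr 9,419.9418… − kr 7,700.00 = kr 1,719.9418…
Balance at month 14: kr 1,719.9418… × (1 + 0.009)^3 = kr 1,766.7995…
Penalty: 14 × 0.75% × kr 18,260.00 = kr 1,917.30
Final settlement = outstanding balance + penalty = kr 1,766.7995… + kr 1,917.30 = kr 3,684.10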